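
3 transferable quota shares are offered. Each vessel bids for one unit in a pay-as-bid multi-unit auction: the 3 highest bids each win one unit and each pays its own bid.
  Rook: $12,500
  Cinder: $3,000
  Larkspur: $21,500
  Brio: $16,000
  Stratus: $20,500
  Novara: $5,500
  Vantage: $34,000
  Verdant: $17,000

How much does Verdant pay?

Verdant pays $0

Sorting: 34,000 (Vantage), 21,500 (Larkspur), 20,500 (Stratus), 17,000 (Verdant), 16,000 (Brio), …
Top 3: Vantage, Larkspur, Stratus.
Verdant does not win → $0.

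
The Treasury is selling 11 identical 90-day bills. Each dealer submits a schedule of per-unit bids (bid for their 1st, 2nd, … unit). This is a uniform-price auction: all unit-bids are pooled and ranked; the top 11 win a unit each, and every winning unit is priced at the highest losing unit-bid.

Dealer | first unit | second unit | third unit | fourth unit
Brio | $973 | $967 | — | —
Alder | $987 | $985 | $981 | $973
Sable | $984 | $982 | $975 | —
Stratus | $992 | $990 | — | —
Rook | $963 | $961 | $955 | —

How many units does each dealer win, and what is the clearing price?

All unit-bids, highest first — top 11: 992 (Stratus-1), 990 (Stratus-2), 987 (Alder-1), 985 (Alder-2), 984 (Sable-1), 982 (Sable-2), 981 (Alder-3), 975 (Sable-3), 973 (Brio-1), 973 (Alder-4), 967 (Brio-2)
Highest rejected unit-bid = $963.
Allocation: Alder 4, Brio 2, Sable 3, Stratus 2.

Alder 4, Brio 2, Sable 3, Stratus 2; clearing price $963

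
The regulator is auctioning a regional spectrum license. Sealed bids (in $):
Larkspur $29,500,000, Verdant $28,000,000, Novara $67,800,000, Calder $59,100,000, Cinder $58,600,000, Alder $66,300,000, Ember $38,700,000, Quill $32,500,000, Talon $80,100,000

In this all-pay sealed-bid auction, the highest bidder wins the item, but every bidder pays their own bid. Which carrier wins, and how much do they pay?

Talon pays $80,100,000

All-pay sealed-bid auction: the highest bidder wins the item, but every bidder pays their own bid.
Bids ranked: 80,100,000 (Talon) > 67,800,000 (Novara) > 66,300,000 (Alder) > 59,100,000 (Calder) > 58,600,000 (Cinder) > 38,700,000 (Ember) > …
Talon is highest and takes the item; every bidder forfeits their bid.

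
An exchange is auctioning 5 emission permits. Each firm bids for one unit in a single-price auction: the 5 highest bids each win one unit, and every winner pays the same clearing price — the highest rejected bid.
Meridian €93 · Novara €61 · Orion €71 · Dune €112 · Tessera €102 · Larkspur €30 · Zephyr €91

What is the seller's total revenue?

Total revenue: €305

Bids ranked high→low: 112 (Dune), 102 (Tessera), 93 (Meridian), 91 (Zephyr), 71 (Orion), 61 (Novara), 30 (Larkspur)
The 5 highest are Dune, Tessera, Meridian, Zephyr, Orion.
First losing bid is Novara's €61, which sets the uniform price.
Total revenue = 5 × €61 = €305.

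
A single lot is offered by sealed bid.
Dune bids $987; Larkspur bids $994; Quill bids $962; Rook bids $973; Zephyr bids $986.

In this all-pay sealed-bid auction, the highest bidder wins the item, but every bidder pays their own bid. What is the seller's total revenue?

Total revenue: $4,902

Rule: the highest bidder wins the item, but every bidder pays their own bid.
Sorting bids: 994 (Larkspur) > 987 (Dune) > 986 (Zephyr) > 973 (Rook) > 962 (Quill)
Every bidder forfeits their bid regardless of winning.
Revenue = 987 + 994 + 962 + 973 + 986 = $4,902.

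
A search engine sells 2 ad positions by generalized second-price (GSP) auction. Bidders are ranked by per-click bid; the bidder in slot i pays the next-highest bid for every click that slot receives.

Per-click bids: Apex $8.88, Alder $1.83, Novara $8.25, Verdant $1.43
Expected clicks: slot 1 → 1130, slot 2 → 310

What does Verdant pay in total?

Sorting advertisers: $8.88 (Apex) > $8.25 (Novara) > $1.83 (Alder) > …
Verdant ranks below slot 2 → no slot, pays nothing.

Verdant pays $0.00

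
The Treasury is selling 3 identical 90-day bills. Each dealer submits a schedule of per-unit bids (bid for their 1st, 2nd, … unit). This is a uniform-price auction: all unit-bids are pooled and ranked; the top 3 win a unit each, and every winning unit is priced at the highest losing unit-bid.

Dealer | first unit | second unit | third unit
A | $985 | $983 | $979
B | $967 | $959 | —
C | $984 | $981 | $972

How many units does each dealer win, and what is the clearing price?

A 2, C 1; clearing price $981

Merging the schedules and taking the best 3: 985 (A-1), 984 (C-1), 983 (A-2)
Highest rejected unit-bid = $981.
Allocation: A 2, C 1.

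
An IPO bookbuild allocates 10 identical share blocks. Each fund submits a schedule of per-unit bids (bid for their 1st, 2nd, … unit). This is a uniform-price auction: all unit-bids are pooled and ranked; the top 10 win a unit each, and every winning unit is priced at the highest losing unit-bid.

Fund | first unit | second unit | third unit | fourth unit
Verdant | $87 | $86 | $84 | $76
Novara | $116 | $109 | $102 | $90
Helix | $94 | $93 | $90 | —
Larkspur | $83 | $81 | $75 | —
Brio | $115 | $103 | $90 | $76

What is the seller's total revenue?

Merging the schedules and taking the best 10: 116 (Novara-1), 115 (Brio-1), 109 (Novara-2), 103 (Brio-2), 102 (Novara-3), 94 (Helix-1), 93 (Helix-2), 90 (Novara-4), 90 (Helix-3), 90 (Brio-3)
Highest rejected unit-bid = $87.
Allocation: Brio 3, Helix 3, Novara 4. Every unit priced at $87.
Revenue = 10 × 87 = $870.

Total revenue: $870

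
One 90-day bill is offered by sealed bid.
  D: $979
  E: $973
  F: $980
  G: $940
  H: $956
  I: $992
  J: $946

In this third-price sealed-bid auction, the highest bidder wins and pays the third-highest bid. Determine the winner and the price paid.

Sorting bids: 992 (I) > 980 (F) > 979 (D) > 973 (E) > 956 (H) > 946 (J) > …
I wins; payment is bid #3 in the ranking = $979.

I pays $979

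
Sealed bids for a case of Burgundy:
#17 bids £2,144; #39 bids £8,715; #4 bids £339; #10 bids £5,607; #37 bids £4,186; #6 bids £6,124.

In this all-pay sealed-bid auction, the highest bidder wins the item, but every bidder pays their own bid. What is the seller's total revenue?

Total revenue: £27,115

Bids in order: 8,715 (#39) > 6,124 (#6) > 5,607 (#10) > 4,186 (#37) > 2,144 (#17) > 339 (#4)
#39 wins with the top bid; all bids are sunk regardless.
Every bidder forfeits their bid regardless of winning.
Revenue = 2,144 + 8,715 + 339 + 5,607 + 4,186 + 6,124 = £27,115.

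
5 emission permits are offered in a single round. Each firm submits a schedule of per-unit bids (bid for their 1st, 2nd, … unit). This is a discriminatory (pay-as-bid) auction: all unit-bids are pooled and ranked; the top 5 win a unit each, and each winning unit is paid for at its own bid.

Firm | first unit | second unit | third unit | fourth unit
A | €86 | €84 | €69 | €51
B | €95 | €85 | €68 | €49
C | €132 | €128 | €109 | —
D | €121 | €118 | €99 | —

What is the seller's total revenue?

Pooled unit-bids ranked (top 5): 132 (C-1), 128 (C-2), 121 (D-1), 118 (D-2), 109 (C-3)
Next rejected bid: €99 (not a price — pay-as-bid).
Each winning unit pays its own bid.
Revenue = 132 + 128 + 121 + 118 + 109 = €608.

Total revenue: €608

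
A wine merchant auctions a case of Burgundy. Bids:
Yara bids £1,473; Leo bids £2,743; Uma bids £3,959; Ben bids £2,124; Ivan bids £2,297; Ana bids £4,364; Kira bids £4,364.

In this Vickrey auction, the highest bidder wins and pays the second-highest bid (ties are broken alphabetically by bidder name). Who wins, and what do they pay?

Ana pays £4,364

Rule: the highest bidder wins and pays the second-highest bid.
Bids in order: 4,364 (Ana) > 4,364 (Kira) > 3,959 (Uma) > 2,743 (Leo) > 2,297 (Ivan) > 2,124 (Ben) > …
Ana and Kira tie at £4,364; tie-break gives it to Ana.
Second-price: Ana pays Kira's bid of £4,364.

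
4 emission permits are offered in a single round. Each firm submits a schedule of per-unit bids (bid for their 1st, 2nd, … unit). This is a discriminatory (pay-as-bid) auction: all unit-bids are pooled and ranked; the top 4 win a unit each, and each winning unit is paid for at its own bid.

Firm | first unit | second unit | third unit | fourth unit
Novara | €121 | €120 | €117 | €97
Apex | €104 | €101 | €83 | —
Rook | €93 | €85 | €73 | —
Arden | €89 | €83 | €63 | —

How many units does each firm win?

Apex 1, Novara 3

Merging the schedules and taking the best 4: 121 (Novara-1), 120 (Novara-2), 117 (Novara-3), 104 (Apex-1)
Next rejected bid: €101 (not a price — pay-as-bid).
Allocation: Apex 1, Novara 3.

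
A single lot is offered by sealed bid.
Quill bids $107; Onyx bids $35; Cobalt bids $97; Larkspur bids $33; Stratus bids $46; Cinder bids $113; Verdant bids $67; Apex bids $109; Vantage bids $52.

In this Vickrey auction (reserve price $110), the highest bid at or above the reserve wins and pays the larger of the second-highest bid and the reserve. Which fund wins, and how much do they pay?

Cinder pays $110

Rule: the highest bid at or above the reserve wins and pays the larger of the second-highest bid and the reserve.
Bids in order: 113 (Cinder) > 109 (Apex) > 107 (Quill) > 97 (Cobalt) > 67 (Verdant) > 52 (Vantage) > …
Cinder has the top bid at or above the reserve ($113).
Second-highest bid $109 is below the reserve $110, so the reserve binds → payment $110.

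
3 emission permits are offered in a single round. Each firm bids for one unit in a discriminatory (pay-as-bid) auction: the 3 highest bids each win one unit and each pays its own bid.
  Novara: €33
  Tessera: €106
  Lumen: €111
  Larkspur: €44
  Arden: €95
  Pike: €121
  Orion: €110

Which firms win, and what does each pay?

Sorting: 121 (Pike), 111 (Lumen), 110 (Orion), 106 (Tessera), 95 (Arden), …
Top 3: Pike, Lumen, Orion.
Each winner pays its own bid: Pike €121, Lumen €111, Orion €110.

Pike €121, Lumen €111, Orion €110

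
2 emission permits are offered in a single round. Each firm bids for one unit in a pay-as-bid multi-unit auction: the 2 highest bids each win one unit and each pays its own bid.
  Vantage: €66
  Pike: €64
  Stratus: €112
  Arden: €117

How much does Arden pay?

Arden pays €117

Ordering the bids: 117 (Arden), 112 (Stratus), 66 (Vantage), 64 (Pike)
Top 2: Arden, Stratus.
Arden wins → own bid €117.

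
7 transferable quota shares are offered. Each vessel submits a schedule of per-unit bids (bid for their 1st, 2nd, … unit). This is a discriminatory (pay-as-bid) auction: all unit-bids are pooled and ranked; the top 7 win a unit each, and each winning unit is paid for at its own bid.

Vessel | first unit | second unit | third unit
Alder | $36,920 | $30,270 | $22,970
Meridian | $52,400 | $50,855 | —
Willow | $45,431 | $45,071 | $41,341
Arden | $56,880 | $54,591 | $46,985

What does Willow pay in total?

All unit-bids, highest first — top 7: 56,880 (Arden-1), 54,591 (Arden-2), 52,400 (Meridian-1), 50,855 (Meridian-2), 46,985 (Arden-3), 45,431 (Willow-1), 45,071 (Willow-2)
Next rejected bid: $41,341 (not a price — pay-as-bid).
Willow's winning unit-bids: 45,431 + 45,071 = $90,502.

Willow pays $90,502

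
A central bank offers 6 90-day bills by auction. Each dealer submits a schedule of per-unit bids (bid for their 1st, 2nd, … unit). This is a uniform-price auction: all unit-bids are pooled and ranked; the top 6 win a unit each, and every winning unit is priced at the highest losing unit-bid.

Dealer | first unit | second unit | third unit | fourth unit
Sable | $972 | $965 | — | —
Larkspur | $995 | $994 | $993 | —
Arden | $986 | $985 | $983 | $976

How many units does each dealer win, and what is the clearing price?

Pooled unit-bids ranked (top 6): 995 (Larkspur-1), 994 (Larkspur-2), 993 (Larkspur-3), 986 (Arden-1), 985 (Arden-2), 983 (Arden-3)
First bid not allocated: $976.
Allocation: Arden 3, Larkspur 3.

Arden 3, Larkspur 3; clearing price $976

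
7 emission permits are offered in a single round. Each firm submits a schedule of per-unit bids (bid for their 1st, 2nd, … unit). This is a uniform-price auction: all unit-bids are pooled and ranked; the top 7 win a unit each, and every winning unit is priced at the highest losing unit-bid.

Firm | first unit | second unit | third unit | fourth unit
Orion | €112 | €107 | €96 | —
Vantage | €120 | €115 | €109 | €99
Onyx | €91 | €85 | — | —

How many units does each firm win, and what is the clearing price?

Merging the schedules and taking the best 7: 120 (Vantage-1), 115 (Vantage-2), 112 (Orion-1), 109 (Vantage-3), 107 (Orion-2), 99 (Vantage-4), 96 (Orion-3)
The (k+1)-th unit-bid is €91.
Allocation: Orion 3, Vantage 4.

Orion 3, Vantage 4; clearing price €91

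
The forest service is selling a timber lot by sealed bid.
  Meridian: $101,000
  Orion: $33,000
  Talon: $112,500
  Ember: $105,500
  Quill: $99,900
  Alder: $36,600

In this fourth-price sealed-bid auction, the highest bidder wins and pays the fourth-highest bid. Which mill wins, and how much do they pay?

Talon pays $99,900

Rule: the highest bidder wins and pays the fourth-highest bid.
Bids ranked: 112,500 (Talon) > 105,500 (Ember) > 101,000 (Meridian) > 99,900 (Quill) > 36,600 (Alder) > 33,000 (Orion)
Talon wins; payment is bid #4 in the ranking = $99,900.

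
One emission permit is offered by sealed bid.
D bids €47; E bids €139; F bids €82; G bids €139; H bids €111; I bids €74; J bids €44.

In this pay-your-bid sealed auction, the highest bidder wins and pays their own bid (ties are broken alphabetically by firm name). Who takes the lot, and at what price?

Rule: the highest bidder wins and pays their own bid.
Bids ranked: 139 (E) > 139 (G) > 111 (H) > 82 (F) > 74 (I) > 47 (D) > …
Tie at €139 → E wins by tie-break.
E has the highest bid and pays exactly that: €139.

E pays €139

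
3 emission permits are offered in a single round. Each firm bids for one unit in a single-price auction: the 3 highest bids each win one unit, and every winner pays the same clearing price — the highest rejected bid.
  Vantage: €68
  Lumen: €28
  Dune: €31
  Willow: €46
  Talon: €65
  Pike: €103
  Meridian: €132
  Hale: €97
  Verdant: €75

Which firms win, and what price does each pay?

Meridian, Pike, Hale; each pays €75

Ordering the bids: 132 (Meridian), 103 (Pike), 97 (Hale), 75 (Verdant), 68 (Vantage), …
Winners (3 units): Meridian, Pike, Hale.
Clearing price = highest rejected bid = €75.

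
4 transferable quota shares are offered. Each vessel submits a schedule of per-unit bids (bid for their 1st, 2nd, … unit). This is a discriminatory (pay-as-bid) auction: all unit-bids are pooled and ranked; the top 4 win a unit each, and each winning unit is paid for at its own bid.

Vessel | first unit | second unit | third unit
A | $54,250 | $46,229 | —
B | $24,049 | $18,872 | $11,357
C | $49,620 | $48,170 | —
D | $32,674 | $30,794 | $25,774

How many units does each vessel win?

A 2, C 2

All unit-bids, highest first — top 4: 54,250 (A-1), 49,620 (C-1), 48,170 (C-2), 46,229 (A-2)
Next rejected bid: $32,674 (not a price — pay-as-bid).
Allocation: A 2, C 2.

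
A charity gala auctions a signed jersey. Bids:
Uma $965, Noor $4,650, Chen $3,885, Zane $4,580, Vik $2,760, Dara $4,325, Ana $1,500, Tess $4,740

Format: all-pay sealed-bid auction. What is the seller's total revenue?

All-pay sealed-bid auction: the highest bidder wins the item, but every bidder pays their own bid.
Bids in order: 4,740 (Tess) > 4,650 (Noor) > 4,580 (Zane) > 4,325 (Dara) > 3,885 (Chen) > 2,760 (Vik) > …
Every bidder forfeits their bid regardless of winning.
Revenue = 965 + 4,650 + 3,885 + 4,580 + 2,760 + 4,325 + 1,500 + 4,740 = $27,405.

Total revenue: $27,405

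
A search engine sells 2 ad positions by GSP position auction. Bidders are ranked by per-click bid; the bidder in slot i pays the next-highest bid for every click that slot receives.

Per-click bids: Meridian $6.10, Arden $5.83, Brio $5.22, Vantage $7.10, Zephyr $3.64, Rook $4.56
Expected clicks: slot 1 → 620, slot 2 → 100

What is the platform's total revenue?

Sorting advertisers: $7.10 (Vantage) > $6.10 (Meridian) > $5.83 (Arden) > …
Slot 1: Vantage pays $6.10 × 620 = $3782.00
Slot 2: Meridian pays $5.83 × 100 = $583.00
Total = $4365.00

Total revenue: $4365.00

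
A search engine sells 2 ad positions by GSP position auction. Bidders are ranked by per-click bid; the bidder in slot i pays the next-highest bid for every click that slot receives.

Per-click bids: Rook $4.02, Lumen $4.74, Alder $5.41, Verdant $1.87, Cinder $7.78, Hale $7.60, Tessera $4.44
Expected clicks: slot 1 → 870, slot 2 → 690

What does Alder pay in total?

Sorting advertisers: $7.78 (Cinder) > $7.60 (Hale) > $5.41 (Alder) > …
Alder ranks below slot 2 → no slot, pays nothing.

Alder pays $0.00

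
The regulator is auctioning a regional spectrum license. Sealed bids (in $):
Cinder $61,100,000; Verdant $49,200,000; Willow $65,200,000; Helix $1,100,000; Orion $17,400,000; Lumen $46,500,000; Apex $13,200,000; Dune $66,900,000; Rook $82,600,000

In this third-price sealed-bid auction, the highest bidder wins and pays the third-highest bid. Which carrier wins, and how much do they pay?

Bids ranked: 82,600,000 (Rook) > 66,900,000 (Dune) > 65,200,000 (Willow) > 61,100,000 (Cinder) > 49,200,000 (Verdant) > 46,500,000 (Lumen) > …
Rook is highest; pays the third-highest bid, $65,200,000.

Rook pays $65,200,000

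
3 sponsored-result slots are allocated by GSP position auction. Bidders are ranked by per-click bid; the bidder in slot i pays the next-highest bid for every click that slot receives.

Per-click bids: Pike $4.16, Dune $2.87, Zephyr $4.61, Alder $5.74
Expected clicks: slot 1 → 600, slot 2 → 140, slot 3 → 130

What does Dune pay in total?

Sorting advertisers: $5.74 (Alder) > $4.61 (Zephyr) > $4.16 (Pike) > $2.87 (Dune)
Dune ranks below slot 3 → no slot, pays nothing.

Dune pays $0.00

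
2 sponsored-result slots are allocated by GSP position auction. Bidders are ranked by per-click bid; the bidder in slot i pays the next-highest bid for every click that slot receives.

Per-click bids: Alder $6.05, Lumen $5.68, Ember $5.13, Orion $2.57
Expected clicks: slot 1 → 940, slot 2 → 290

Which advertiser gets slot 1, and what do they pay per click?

Per-click bids in order: $6.05 (Alder) > $5.68 (Lumen) > $5.13 (Ember) > …
Slot 1 goes to the first-ranked bidder, Alder, who pays the next bid down: $5.68/click.

Alder; $5.68 per click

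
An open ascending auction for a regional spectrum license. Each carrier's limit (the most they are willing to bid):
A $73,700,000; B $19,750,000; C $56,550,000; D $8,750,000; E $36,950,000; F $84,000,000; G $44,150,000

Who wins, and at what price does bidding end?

Rule: the price rises until one bidder remains; the winner pays the price at which the last rival dropped out.
Limits ranked: 84,000,000 (F) > 73,700,000 (A) > 56,550,000 (C) > 44,150,000 (G) > 36,950,000 (E) > 19,750,000 (B) > …
Bidding ends when A exits at $73,700,000; F takes it.

F wins at $73,700,000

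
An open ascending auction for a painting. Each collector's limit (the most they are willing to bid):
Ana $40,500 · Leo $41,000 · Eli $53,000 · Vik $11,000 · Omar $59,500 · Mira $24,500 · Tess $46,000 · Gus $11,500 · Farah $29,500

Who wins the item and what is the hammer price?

Omar wins at $53,000

Rule: the price rises until one bidder remains; the winner pays the price at which the last rival dropped out.
Limits ranked: 59,500 (Omar) > 53,000 (Eli) > 46,000 (Tess) > 41,000 (Leo) > 40,500 (Ana) > 29,500 (Farah) > …
Bidding ends when Eli exits at $53,000; Omar takes it.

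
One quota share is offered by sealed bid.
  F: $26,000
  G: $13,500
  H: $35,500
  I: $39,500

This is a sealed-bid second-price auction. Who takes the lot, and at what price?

Sorting bids: 39,500 (I) > 35,500 (H) > 26,000 (F) > 13,500 (G)
Second-price: I pays H's bid of $35,500.

I pays $35,500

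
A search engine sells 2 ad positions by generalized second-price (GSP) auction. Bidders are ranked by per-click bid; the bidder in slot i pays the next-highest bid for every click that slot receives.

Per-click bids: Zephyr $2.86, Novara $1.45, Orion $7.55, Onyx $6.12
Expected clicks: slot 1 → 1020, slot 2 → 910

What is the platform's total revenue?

Total revenue: $8845.00

Per-click bids in order: $7.55 (Orion) > $6.12 (Onyx) > $2.86 (Zephyr) > …
Slot 1: Orion pays $6.12 × 1020 = $6242.40
Slot 2: Onyx pays $2.86 × 910 = $2602.60
Total = $8845.00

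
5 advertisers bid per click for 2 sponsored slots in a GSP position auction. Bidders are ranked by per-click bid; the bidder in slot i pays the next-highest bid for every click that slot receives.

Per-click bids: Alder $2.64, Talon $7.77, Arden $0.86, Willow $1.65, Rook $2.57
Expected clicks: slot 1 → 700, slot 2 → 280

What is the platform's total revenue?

Total revenue: $2567.60

Ranked by bid: $7.77 (Talon) > $2.64 (Alder) > $2.57 (Rook) > …
Slot 1: Talon pays $2.64 × 700 = $1848.00
Slot 2: Alder pays $2.57 × 280 = $719.60
Total = $2567.60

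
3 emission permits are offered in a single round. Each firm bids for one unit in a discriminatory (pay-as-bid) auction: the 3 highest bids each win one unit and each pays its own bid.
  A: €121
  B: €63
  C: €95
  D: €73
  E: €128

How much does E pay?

E pays €128

Bids ranked high→low: 128 (E), 121 (A), 95 (C), 73 (D), 63 (B)
The 3 highest are E, A, C.
E wins → own bid €128.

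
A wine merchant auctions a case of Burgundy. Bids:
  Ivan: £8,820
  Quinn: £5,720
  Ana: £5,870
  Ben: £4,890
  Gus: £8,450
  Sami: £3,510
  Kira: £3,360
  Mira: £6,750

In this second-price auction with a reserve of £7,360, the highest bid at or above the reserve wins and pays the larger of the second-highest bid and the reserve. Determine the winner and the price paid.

Bids ranked: 8,820 (Ivan) > 8,450 (Gus) > 6,750 (Mira) > 5,870 (Ana) > 5,720 (Quinn) > 4,890 (Ben) > …
Highest eligible bid: Ivan at £8,820.
Second-highest bid £8,450 exceeds the reserve £7,360 → payment £8,450.

Ivan pays £8,450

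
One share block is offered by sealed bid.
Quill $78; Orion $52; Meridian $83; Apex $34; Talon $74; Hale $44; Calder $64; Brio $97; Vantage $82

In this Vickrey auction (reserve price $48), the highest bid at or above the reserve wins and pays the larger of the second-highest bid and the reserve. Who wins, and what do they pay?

Brio pays $83

Bids in order: 97 (Brio) > 83 (Meridian) > 82 (Vantage) > 78 (Quill) > 74 (Talon) > 64 (Calder) > …
Highest eligible bid: Brio at $97.
max(second-highest $83, reserve $48) = $83; the reserve does not bind.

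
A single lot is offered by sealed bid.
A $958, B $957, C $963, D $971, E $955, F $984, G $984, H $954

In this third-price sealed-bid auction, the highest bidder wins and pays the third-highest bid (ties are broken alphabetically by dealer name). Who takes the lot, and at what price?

Sorting bids: 984 (F) > 984 (G) > 971 (D) > 963 (C) > 958 (A) > 957 (B) > …
F and G tie at $984; tie-break gives it to F.
F wins; payment is bid #3 in the ranking = $971.

F pays $971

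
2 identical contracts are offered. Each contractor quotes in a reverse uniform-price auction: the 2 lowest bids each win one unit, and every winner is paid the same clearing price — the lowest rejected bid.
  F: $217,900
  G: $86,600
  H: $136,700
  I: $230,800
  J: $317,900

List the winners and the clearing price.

G, H; each is paid $217,900

Ordering the bids: 86,600 (G), 136,700 (H), 217,900 (F), 230,800 (I), …
Lowest 2: G, H.
First losing bid is F's $217,900, which sets the uniform price.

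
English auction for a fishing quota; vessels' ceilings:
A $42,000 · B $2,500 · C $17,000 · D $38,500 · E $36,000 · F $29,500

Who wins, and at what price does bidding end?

A wins at $38,500

Limits ranked: 42,000 (A) > 38,500 (D) > 36,000 (E) > 29,500 (F) > 17,000 (C) > 2,500 (B)
D is the last rival to drop out, at $38,500; A remains and wins at that price.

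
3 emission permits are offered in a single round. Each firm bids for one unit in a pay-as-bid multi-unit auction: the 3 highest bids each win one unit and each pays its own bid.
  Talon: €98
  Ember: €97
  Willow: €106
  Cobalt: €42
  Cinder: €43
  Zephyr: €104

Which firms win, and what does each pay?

Bids ranked high→low: 106 (Willow), 104 (Zephyr), 98 (Talon), 97 (Ember), 43 (Cinder), …
Winners (3 units): Willow, Zephyr, Talon.
Each winner pays its own bid: Willow €106, Zephyr €104, Talon €98.

Willow €106, Zephyr €104, Talon €98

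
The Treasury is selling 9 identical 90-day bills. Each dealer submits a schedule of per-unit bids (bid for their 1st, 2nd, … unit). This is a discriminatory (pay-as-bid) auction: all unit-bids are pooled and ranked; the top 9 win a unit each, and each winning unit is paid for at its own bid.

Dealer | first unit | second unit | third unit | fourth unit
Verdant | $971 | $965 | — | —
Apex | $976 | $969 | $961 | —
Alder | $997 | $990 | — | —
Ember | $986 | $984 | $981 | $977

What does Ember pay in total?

All unit-bids, highest first — top 9: 997 (Alder-1), 990 (Alder-2), 986 (Ember-1), 984 (Ember-2), 981 (Ember-3), 977 (Ember-4), 976 (Apex-1), 971 (Verdant-1), 969 (Apex-2)
Next rejected bid: $965 (not a price — pay-as-bid).
Ember's winning unit-bids: 986 + 984 + 981 + 977 = $3,928.

Ember pays $3,928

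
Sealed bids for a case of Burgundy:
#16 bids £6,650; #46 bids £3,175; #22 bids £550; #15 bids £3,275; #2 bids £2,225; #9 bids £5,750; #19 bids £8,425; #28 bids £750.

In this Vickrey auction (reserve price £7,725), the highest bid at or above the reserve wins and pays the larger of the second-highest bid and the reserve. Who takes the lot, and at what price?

Bids in order: 8,425 (#19) > 6,650 (#16) > 5,750 (#9) > 3,275 (#15) > 3,175 (#46) > 2,225 (#2) > …
Highest eligible bid: #19 at £8,425.
Second-highest bid £6,650 is below the reserve £7,725, so the reserve binds → payment £7,725.

#19 pays £7,725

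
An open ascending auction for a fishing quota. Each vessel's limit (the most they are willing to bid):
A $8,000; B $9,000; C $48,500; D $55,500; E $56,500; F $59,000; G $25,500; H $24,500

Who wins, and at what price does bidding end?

F wins at $56,500

Limits ranked: 59,000 (F) > 56,500 (E) > 55,500 (D) > 48,500 (C) > 25,500 (G) > 24,500 (H) > …
Bidding ends when E exits at $56,500; F takes it.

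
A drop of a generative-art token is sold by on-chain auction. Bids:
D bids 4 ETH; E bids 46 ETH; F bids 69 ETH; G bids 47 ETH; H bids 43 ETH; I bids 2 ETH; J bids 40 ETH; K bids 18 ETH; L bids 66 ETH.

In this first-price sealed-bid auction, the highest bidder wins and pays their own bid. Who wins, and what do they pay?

F pays 69 ETH

First-price sealed-bid auction: the highest bidder wins and pays their own bid.
Sorting bids: 69 (F) > 66 (L) > 47 (G) > 46 (E) > 43 (H) > 40 (J) > …
F is highest → pays own bid, 69 ETH.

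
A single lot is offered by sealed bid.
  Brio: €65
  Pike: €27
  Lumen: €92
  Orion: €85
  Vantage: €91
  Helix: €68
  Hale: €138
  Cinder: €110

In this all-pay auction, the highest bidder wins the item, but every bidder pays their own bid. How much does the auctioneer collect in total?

Total revenue: €676

Sorting bids: 138 (Hale) > 110 (Cinder) > 92 (Lumen) > 91 (Vantage) > 85 (Orion) > 68 (Helix) > …
Every bidder forfeits their bid regardless of winning.
Revenue = 65 + 27 + 92 + 85 + 91 + 68 + 138 + 110 = €676.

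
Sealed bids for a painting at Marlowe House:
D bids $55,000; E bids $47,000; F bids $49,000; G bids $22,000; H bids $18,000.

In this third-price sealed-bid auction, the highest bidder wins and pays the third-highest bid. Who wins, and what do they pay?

D pays $47,000

Bids ranked: 55,000 (D) > 49,000 (F) > 47,000 (E) > 22,000 (G) > 18,000 (H)
D wins; payment is bid #3 in the ranking = $47,000.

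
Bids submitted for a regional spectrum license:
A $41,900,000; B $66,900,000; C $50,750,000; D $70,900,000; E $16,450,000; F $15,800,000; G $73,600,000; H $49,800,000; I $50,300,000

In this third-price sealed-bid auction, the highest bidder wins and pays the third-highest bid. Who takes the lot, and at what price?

Rule: the highest bidder wins and pays the third-highest bid.
Bids ranked: 73,600,000 (G) > 70,900,000 (D) > 66,900,000 (B) > 50,750,000 (C) > 50,300,000 (I) > 49,800,000 (H) > …
G wins; payment is bid #3 in the ranking = $66,900,000.

G pays $66,900,000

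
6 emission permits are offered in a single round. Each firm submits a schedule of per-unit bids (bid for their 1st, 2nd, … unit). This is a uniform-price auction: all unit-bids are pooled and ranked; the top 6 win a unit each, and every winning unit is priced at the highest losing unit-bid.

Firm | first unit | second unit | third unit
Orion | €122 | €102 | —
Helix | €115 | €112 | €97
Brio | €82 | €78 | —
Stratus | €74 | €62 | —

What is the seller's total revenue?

All unit-bids, highest first — top 6: 122 (Orion-1), 115 (Helix-1), 112 (Helix-2), 102 (Orion-2), 97 (Helix-3), 82 (Brio-1)
Highest rejected unit-bid = €78.
Allocation: Brio 1, Helix 3, Orion 2. Every unit priced at €78.
Revenue = 6 × 78 = €468.

Total revenue: €468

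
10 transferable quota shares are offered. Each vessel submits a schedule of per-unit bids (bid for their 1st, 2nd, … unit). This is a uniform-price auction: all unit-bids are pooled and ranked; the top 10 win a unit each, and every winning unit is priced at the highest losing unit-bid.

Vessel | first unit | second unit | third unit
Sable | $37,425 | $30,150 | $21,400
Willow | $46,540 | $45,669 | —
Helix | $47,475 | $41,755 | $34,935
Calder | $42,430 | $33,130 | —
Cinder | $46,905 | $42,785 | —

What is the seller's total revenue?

Total revenue: $301,500

Merging the schedules and taking the best 10: 47,475 (Helix-1), 46,905 (Cinder-1), 46,540 (Willow-1), 45,669 (Willow-2), 42,785 (Cinder-2), 42,430 (Calder-1), 41,755 (Helix-2), 37,425 (Sable-1), 34,935 (Helix-3), 33,130 (Calder-2)
The (k+1)-th unit-bid is $30,150.
Allocation: Calder 2, Cinder 2, Helix 3, Sable 1, Willow 2. Every unit priced at $30,150.
Revenue = 10 × 30,150 = $301,500.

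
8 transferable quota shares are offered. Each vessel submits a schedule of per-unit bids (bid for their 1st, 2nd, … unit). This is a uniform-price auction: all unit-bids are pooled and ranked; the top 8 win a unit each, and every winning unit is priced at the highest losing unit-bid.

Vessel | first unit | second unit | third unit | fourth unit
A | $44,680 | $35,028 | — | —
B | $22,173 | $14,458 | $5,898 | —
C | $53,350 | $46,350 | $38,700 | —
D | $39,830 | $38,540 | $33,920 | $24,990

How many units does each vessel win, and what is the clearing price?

A 2, C 3, D 3; clearing price $24,990

All unit-bids, highest first — top 8: 53,350 (C-1), 46,350 (C-2), 44,680 (A-1), 39,830 (D-1), 38,700 (C-3), 38,540 (D-2), 35,028 (A-2), 33,920 (D-3)
Highest rejected unit-bid = $24,990.
Allocation: A 2, C 3, D 3.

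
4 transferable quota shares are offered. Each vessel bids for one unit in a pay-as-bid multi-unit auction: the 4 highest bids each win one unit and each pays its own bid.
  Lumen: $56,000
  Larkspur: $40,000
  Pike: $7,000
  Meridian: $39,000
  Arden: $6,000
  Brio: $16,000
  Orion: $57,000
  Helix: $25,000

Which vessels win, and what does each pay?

Orion $57,000, Lumen $56,000, Larkspur $40,000, Meridian $39,000

Sorting: 57,000 (Orion), 56,000 (Lumen), 40,000 (Larkspur), 39,000 (Meridian), 25,000 (Helix), 16,000 (Brio), …
The 4 highest are Orion, Lumen, Larkspur, Meridian.
Each winner pays its own bid: Orion $57,000, Lumen $56,000, Larkspur $40,000, Meridian $39,000.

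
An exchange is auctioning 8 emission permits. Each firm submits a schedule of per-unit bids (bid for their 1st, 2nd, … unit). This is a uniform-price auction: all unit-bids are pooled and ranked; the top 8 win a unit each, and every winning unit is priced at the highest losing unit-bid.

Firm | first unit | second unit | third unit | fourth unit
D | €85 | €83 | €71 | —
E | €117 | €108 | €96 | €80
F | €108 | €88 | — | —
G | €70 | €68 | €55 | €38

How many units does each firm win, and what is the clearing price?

D 2, E 4, F 2; clearing price €71

Pooled unit-bids ranked (top 8): 117 (E-1), 108 (E-2), 108 (F-1), 96 (E-3), 88 (F-2), 85 (D-1), 83 (D-2), 80 (E-4)
Highest rejected unit-bid = €71.
Allocation: D 2, E 4, F 2.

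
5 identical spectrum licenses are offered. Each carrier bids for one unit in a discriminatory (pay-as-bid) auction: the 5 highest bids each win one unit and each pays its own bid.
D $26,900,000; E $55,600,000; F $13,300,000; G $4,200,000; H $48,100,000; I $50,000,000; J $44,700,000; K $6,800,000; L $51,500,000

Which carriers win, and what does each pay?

Bids ranked high→low: 55,600,000 (E), 51,500,000 (L), 50,000,000 (I), 48,100,000 (H), 44,700,000 (J), 26,900,000 (D), 13,300,000 (F), …
Top 5: E, L, I, H, J.
Each winner pays its own bid: E $55,600,000, L $51,500,000, I $50,000,000, H $48,100,000, J $44,700,000.

E $55,600,000, L $51,500,000, I $50,000,000, H $48,100,000, J $44,700,000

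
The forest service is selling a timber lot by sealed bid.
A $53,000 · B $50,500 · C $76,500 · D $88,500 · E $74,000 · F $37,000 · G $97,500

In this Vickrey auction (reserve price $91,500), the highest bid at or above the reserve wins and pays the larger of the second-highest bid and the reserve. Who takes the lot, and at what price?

G pays $91,500

Sorting bids: 97,500 (G) > 88,500 (D) > 76,500 (C) > 74,000 (E) > 53,000 (A) > 50,500 (B) > …
Highest eligible bid: G at $97,500.
Second-highest bid $88,500 is below the reserve $91,500, so the reserve binds → payment $91,500.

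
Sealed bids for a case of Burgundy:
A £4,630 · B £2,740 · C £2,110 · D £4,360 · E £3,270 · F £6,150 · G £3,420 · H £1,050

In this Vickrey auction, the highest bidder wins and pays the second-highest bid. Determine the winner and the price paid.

F pays £4,630

Sorting bids: 6,150 (F) > 4,630 (A) > 4,360 (D) > 3,420 (G) > 3,270 (E) > 2,740 (B) > …
F is highest; pays the second-highest bid, £4,630.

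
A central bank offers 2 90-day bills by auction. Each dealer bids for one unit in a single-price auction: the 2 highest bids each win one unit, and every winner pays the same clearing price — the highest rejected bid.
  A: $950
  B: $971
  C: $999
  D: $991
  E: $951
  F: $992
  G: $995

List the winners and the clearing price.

Bids ranked high→low: 999 (C), 995 (G), 992 (F), 991 (D), …
Top 2: C, G.
Highest unsuccessful bid: $992 → clearing price.

C, G; each pays $992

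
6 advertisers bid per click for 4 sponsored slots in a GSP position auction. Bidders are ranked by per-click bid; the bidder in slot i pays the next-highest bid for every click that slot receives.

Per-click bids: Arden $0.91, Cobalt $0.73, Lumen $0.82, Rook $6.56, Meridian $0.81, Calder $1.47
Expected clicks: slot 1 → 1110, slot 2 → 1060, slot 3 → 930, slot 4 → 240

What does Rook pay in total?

Per-click bids in order: $6.56 (Rook) > $1.47 (Calder) > $0.91 (Arden) > $0.82 (Lumen) > $0.81 (Meridian) > …
Rook holds slot 1 → pays next bid $1.47 × 1110 clicks = $1631.70.

Rook pays $1631.70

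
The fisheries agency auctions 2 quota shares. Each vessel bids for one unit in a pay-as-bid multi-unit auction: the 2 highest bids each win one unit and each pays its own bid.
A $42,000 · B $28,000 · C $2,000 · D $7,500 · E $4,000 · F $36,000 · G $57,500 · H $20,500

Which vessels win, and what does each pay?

G $57,500, A $42,000

Ordering the bids: 57,500 (G), 42,000 (A), 36,000 (F), 28,000 (B), …
The 2 highest are G, A.
Each winner pays its own bid: G $57,500, A $42,000.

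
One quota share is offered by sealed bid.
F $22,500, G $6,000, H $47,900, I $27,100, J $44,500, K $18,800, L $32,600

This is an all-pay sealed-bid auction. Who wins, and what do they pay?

H pays $47,900

Bids in order: 47,900 (H) > 44,500 (J) > 32,600 (L) > 27,100 (I) > 22,500 (F) > 18,800 (K) > …
H wins with the top bid; all bids are sunk regardless.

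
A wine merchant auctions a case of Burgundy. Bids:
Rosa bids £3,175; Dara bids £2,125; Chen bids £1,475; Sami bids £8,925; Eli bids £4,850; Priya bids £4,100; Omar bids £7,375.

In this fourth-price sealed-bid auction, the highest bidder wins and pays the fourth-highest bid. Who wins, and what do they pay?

Sami pays £4,100

Sorting bids: 8,925 (Sami) > 7,375 (Omar) > 4,850 (Eli) > 4,100 (Priya) > 3,175 (Rosa) > 2,125 (Dara) > …
Sami is highest; pays the fourth-highest bid, £4,100.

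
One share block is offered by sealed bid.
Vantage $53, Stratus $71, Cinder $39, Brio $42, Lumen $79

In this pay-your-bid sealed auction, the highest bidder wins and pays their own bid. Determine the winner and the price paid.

Rule: the highest bidder wins and pays their own bid.
Sorting bids: 79 (Lumen) > 71 (Stratus) > 53 (Vantage) > 42 (Brio) > 39 (Cinder)
First-price: Lumen pays what they bid, $79.

Lumen pays $79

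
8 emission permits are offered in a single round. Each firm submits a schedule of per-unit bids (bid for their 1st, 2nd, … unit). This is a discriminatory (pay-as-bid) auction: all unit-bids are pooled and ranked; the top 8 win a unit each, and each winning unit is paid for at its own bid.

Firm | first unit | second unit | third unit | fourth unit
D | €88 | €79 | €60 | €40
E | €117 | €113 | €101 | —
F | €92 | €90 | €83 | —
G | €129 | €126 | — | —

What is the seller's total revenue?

All unit-bids, highest first — top 8: 129 (G-1), 126 (G-2), 117 (E-1), 113 (E-2), 101 (E-3), 92 (F-1), 90 (F-2), 88 (D-1)
Next rejected bid: €83 (not a price — pay-as-bid).
Each winning unit pays its own bid.
Revenue = 129 + 126 + 117 + 113 + 101 + 92 + 90 + 88 = €856.

Total revenue: €856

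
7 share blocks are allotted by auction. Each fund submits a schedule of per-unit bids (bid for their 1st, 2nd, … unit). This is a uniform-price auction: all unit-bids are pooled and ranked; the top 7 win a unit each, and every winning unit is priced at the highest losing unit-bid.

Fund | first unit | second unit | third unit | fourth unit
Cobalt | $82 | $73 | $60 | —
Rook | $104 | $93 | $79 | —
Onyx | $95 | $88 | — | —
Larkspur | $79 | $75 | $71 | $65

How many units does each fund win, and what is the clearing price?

Cobalt 1, Larkspur 1, Onyx 2, Rook 3; clearing price $75

All unit-bids, highest first — top 7: 104 (Rook-1), 95 (Onyx-1), 93 (Rook-2), 88 (Onyx-2), 82 (Cobalt-1), 79 (Rook-3), 79 (Larkspur-1)
First bid not allocated: $75.
Allocation: Cobalt 1, Larkspur 1, Onyx 2, Rook 3.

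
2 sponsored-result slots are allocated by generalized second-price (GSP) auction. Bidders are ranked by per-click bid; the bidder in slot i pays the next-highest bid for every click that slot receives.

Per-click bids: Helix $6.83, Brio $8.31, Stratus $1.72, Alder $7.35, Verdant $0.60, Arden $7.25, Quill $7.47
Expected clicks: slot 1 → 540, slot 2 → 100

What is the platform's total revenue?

Total revenue: $4768.80

Ranked by bid: $8.31 (Brio) > $7.47 (Quill) > $7.35 (Alder) > …
Slot 1: Brio pays $7.47 × 540 = $4033.80
Slot 2: Quill pays $7.35 × 100 = $735.00
Total = $4768.80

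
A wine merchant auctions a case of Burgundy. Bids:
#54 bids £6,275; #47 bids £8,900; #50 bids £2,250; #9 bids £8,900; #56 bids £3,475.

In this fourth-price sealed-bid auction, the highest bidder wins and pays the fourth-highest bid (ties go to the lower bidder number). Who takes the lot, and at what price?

Bids in order: 8,900 (#9) > 8,900 (#47) > 6,275 (#54) > 3,475 (#56) > 2,250 (#50)
#9 and #47 tie at £8,900; tie-break gives it to #9.
#9 is highest; pays the fourth-highest bid, £3,475.

#9 pays £3,475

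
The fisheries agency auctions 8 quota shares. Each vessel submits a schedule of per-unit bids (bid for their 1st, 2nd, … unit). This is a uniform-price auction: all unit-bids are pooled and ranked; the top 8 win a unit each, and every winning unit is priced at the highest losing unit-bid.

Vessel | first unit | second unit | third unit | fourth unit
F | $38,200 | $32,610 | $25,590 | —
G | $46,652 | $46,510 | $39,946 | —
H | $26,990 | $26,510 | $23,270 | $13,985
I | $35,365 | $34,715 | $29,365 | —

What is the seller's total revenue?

Total revenue: $215,920

Pooled unit-bids ranked (top 8): 46,652 (G-1), 46,510 (G-2), 39,946 (G-3), 38,200 (F-1), 35,365 (I-1), 34,715 (I-2), 32,610 (F-2), 29,365 (I-3)
The (k+1)-th unit-bid is $26,990.
Allocation: F 2, G 3, I 3. Every unit priced at $26,990.
Revenue = 8 × 26,990 = $215,920.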